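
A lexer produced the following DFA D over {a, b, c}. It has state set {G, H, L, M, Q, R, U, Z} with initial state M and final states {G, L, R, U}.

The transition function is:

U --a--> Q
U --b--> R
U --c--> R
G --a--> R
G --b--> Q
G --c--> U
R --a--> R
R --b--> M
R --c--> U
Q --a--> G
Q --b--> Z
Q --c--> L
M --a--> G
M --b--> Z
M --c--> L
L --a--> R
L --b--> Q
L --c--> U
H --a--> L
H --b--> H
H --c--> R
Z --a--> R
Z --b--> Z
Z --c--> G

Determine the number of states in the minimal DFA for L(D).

3

First remove the unreachable states {H}; 7 states remain.
Start with accepting vs non-accepting: {G,L,R,U} | {M,Q,Z}.
Split {G,L,R,U} by δ(·,a) → {G,L,R} and {U}.
No further refinement is possible. Final partition (3 blocks): {G,L,R} | {M,Q,Z} | {U}.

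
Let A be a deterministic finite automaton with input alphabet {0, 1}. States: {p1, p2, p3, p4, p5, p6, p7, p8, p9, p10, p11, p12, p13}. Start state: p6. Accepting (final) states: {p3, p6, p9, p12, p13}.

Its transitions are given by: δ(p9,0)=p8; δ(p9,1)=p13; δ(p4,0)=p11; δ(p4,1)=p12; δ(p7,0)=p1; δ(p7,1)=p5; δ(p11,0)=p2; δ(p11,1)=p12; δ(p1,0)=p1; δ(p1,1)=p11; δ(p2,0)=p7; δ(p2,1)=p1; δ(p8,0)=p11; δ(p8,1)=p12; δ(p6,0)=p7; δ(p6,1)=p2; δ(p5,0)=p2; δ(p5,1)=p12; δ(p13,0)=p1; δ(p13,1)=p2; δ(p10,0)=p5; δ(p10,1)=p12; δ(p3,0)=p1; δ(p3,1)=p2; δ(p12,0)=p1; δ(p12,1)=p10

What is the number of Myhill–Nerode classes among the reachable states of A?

First remove the unreachable states {p3,p4,p8,p9,p13}; 8 states remain.
Initial partition by acceptance: {p6,p12} | {p1,p2,p5,p7,p10,p11}.
On input 1, block {p1,p2,p5,p7,p10,p11} splits into {p1,p2,p7} and {p5,p10,p11}.
Split {p6,p12} by δ(·,1) → {p6} and {p12}.
Split {p1,p2,p7} by δ(·,1) → {p1,p7} and {p2}.
Refine {p5,p10,p11} on symbol 0: members go to different blocks, giving {p5,p11} and {p10}.
Stable partition: {p6} | {p1,p7} | {p5,p11} | {p12} | {p2} | {p10} — 6 equivalence classes.

6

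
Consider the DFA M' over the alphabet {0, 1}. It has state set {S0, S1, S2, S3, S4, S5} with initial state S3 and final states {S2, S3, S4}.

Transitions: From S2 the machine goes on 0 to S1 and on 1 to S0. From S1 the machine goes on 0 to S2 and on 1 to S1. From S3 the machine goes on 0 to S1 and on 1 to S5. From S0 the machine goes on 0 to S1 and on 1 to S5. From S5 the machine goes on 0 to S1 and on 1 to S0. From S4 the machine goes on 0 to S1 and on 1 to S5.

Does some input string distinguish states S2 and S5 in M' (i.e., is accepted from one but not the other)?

Reachable states from the start: {S0,S1,S2,S3,S5}. Unreachable: {S4} — drop them.
Start with accepting vs non-accepting: {S2,S3} | {S0,S1,S5}.
Refine {S0,S1,S5} on symbol 0: members go to different blocks, giving {S0,S5} and {S1}.
The partition is now stable with 3 blocks: {S2,S3} | {S0,S5} | {S1}.
S2 and S5 end up in different blocks, so they are distinguishable. For instance, the string 'ε' is accepted from only S2.

Yes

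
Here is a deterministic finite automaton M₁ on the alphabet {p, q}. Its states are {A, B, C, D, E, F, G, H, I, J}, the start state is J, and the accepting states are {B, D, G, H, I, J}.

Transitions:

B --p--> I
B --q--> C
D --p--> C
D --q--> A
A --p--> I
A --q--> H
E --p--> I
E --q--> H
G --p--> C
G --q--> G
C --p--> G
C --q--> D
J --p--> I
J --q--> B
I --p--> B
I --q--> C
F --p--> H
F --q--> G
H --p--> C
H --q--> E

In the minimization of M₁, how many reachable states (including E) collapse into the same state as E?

2

States {F} cannot be reached from the start state, so discard them.
Start with accepting vs non-accepting: {B,D,G,H,I,J} | {A,C,E}.
On input p, block {B,D,G,H,I,J} splits into {B,I,J} and {D,G,H}.
Split {B,I,J} by δ(·,q) → {B,I} and {J}.
Refine {A,C,E} on symbol p: members go to different blocks, giving {A,E} and {C}.
On input q, block {D,G,H} splits into {D,H} and {G}.
Stable partition: {B,I} | {A,E} | {D,H} | {J} | {C} | {G} — 6 equivalence classes.
The equivalence class containing E is {A,E}, of size 2.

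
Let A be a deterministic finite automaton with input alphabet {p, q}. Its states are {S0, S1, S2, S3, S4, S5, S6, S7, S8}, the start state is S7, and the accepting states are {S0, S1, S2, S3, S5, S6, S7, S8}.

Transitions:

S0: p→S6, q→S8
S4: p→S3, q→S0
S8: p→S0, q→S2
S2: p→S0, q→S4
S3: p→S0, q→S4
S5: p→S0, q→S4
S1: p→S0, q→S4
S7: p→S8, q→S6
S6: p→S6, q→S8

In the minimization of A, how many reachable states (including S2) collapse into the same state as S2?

2

States {S1,S5} cannot be reached from the start state, so discard them.
Initial partition by acceptance: {S0,S2,S3,S6,S7,S8} | {S4}.
Refine {S0,S2,S3,S6,S7,S8} on symbol q: members go to different blocks, giving {S0,S6,S7,S8} and {S2,S3}.
Refine {S0,S6,S7,S8} on symbol q: members go to different blocks, giving {S0,S6,S7} and {S8}.
Split {S0,S6,S7} by δ(·,p) → {S0,S6} and {S7}.
No further refinement is possible. Final partition (5 blocks): {S0,S6} | {S4} | {S2,S3} | {S8} | {S7}.
State S2 belongs to the block {S2,S3}, which has 2 states.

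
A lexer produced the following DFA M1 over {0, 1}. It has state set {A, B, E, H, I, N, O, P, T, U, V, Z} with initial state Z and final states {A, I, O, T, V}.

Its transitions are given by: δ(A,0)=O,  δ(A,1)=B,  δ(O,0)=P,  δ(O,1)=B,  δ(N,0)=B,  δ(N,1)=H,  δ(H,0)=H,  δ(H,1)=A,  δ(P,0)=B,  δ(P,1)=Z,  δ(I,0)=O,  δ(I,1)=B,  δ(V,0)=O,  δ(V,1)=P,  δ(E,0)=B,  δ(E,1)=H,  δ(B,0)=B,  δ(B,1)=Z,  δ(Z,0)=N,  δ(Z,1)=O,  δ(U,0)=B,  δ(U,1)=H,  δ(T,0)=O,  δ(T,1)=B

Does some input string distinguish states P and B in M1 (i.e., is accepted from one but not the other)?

No

Reachable states from the start: {A,B,H,N,O,P,Z}. Unreachable: {E,I,T,U,V} — drop them.
Start with accepting vs non-accepting: {A,O} | {B,H,N,P,Z}.
Refine {A,O} on symbol 0: members go to different blocks, giving {O} and {A}.
Split {B,H,N,P,Z} by δ(·,1) → {B,N,P} and {Z} and {H}.
On input 1, block {B,N,P} splits into {B,P} and {N}.
The partition is now stable with 6 blocks: {O} | {B,P} | {A} | {Z} | {H} | {N}.
P and B lie in the same block of the stable partition, so they are equivalent — no string distinguishes them.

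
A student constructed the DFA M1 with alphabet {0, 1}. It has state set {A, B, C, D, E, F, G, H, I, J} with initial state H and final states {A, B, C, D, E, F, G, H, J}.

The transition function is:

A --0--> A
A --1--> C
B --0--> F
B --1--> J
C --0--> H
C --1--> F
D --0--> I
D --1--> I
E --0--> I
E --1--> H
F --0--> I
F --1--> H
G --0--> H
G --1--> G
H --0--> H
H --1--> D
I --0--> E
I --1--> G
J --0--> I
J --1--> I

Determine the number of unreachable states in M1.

5

No path from H leads to A, B, C, F, J; the other 5 states are all reachable.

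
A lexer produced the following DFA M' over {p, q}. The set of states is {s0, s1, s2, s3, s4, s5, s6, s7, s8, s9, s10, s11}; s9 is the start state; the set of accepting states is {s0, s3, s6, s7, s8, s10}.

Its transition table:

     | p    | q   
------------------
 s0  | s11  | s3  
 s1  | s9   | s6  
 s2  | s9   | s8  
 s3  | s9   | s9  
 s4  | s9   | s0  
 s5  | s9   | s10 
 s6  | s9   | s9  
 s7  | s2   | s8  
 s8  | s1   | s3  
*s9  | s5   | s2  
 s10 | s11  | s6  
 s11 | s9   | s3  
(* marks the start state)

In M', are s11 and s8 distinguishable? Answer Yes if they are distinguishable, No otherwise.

First remove the unreachable states {s0,s4,s7}; 9 states remain.
Initial partition by acceptance: {s3,s6,s8,s10} | {s1,s2,s5,s9,s11}.
Split {s3,s6,s8,s10} by δ(·,q) → {s3,s6} and {s8,s10}.
Split {s1,s2,s5,s9,s11} by δ(·,q) → {s1,s11} and {s2,s5} and {s9}.
No further refinement is possible. Final partition (5 blocks): {s3,s6} | {s1,s11} | {s8,s10} | {s2,s5} | {s9}.
s11 and s8 end up in different blocks, so they are distinguishable. For instance, the string 'ε' is accepted from only s8.

Yes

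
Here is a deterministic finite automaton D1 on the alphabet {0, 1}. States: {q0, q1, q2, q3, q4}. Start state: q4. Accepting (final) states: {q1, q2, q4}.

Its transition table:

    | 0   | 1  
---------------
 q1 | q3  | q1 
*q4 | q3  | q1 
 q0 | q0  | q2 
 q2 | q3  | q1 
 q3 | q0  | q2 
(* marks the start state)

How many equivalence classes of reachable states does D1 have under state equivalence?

2

P0 = {q1,q2,q4} | {q0,q3}.
The partition is now stable with 2 blocks: {q1,q2,q4} | {q0,q3}.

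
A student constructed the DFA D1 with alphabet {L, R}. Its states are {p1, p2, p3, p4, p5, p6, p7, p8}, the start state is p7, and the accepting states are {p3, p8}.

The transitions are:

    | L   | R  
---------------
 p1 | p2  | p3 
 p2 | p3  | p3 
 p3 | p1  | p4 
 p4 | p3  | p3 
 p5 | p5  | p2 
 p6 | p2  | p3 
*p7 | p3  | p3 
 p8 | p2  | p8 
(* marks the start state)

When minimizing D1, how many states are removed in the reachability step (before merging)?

3

BFS from p7 reaches {p1, p2, p3, p4, p7}; the 3 state(s) p5, p6, p8 are never visited.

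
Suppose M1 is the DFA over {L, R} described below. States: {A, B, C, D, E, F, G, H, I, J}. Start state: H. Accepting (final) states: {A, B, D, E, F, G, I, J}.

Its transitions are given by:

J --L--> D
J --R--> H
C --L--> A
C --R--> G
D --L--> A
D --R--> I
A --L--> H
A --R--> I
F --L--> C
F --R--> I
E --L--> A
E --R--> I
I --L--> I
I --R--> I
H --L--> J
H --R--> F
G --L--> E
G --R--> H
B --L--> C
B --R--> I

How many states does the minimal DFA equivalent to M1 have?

7

Reachable states from the start: {A,C,D,E,F,G,H,I,J}. Unreachable: {B} — drop them.
Initial partition by acceptance: {A,D,E,F,G,I,J} | {C,H}.
Refine {A,D,E,F,G,I,J} on symbol L: members go to different blocks, giving {D,E,G,I,J} and {A,F}.
Split {D,E,G,I,J} by δ(·,L) → {G,I,J} and {D,E}.
Refine {G,I,J} on symbol L: members go to different blocks, giving {G,J} and {I}.
Refine {C,H} on symbol L: members go to different blocks, giving {C} and {H}.
Split {A,F} by δ(·,L) → {A} and {F}.
No further refinement is possible. Final partition (7 blocks): {G,J} | {C} | {A} | {D,E} | {I} | {H} | {F}.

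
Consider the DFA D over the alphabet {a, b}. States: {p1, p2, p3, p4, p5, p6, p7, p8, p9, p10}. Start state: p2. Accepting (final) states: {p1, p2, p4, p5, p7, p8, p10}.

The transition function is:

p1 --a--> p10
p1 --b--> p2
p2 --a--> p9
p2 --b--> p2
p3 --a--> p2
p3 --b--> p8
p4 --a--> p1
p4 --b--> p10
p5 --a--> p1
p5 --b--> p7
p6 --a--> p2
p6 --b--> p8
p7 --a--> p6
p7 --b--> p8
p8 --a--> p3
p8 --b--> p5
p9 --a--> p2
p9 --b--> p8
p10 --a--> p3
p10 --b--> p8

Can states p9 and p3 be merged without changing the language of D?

Yes

States {p4} cannot be reached from the start state, so discard them.
Initial partition by acceptance: {p1,p2,p5,p7,p8,p10} | {p3,p6,p9}.
Split {p1,p2,p5,p7,p8,p10} by δ(·,a) → {p2,p7,p8,p10} and {p1,p5}.
Split {p2,p7,p8,p10} by δ(·,b) → {p2,p7,p10} and {p8}.
Refine {p2,p7,p10} on symbol b: members go to different blocks, giving {p7,p10} and {p2}.
On input a, block {p1,p5} splits into {p1} and {p5}.
The partition is now stable with 6 blocks: {p7,p10} | {p3,p6,p9} | {p1} | {p8} | {p2} | {p5}.
p9 and p3 lie in the same block of the stable partition, so they are equivalent — no string distinguishes them.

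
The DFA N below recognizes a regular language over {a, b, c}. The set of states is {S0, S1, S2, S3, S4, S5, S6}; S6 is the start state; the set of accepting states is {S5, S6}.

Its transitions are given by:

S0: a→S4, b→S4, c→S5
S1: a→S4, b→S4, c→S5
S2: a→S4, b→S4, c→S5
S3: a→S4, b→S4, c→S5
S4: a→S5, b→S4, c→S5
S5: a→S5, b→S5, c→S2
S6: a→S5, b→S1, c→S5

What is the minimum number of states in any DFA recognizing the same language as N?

Reachable states from the start: {S1,S2,S4,S5,S6}. Unreachable: {S0,S3} — drop them.
Initial partition by acceptance: {S5,S6} | {S1,S2,S4}.
Split {S5,S6} by δ(·,b) → {S5} and {S6}.
Split {S1,S2,S4} by δ(·,a) → {S1,S2} and {S4}.
Stable partition: {S5} | {S1,S2} | {S6} | {S4} — 4 equivalence classes.

4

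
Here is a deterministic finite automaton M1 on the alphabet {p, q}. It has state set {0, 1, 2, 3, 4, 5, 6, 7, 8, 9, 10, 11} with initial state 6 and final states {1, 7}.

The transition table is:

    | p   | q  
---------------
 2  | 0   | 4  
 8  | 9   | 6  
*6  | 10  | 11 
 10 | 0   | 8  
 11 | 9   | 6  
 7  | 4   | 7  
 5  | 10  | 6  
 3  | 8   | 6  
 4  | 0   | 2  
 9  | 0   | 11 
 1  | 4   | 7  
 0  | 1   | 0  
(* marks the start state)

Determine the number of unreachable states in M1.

No path from 6 leads to 3, 5; the other 10 states are all reachable.

2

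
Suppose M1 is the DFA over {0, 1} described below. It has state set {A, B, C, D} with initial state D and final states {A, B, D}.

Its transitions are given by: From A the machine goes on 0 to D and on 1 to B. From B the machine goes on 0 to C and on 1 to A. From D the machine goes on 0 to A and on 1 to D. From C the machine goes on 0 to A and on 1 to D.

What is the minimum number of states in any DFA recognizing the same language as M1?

Start with accepting vs non-accepting: {A,B,D} | {C}.
Split {A,B,D} by δ(·,0) → {A,D} and {B}.
Refine {A,D} on symbol 1: members go to different blocks, giving {A} and {D}.
No further refinement is possible. Final partition (4 blocks): {A} | {C} | {B} | {D}.

4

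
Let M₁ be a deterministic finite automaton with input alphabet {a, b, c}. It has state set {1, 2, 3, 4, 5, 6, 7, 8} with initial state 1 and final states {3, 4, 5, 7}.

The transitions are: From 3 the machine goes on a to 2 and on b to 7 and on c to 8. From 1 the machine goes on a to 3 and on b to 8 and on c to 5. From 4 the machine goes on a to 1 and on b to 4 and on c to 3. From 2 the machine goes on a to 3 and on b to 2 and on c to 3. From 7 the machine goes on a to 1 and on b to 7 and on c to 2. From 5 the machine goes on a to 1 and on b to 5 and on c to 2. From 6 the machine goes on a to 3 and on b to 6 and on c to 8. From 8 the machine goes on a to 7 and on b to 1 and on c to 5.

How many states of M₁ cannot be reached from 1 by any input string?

No path from 1 leads to 4, 6; the other 6 states are all reachable.

2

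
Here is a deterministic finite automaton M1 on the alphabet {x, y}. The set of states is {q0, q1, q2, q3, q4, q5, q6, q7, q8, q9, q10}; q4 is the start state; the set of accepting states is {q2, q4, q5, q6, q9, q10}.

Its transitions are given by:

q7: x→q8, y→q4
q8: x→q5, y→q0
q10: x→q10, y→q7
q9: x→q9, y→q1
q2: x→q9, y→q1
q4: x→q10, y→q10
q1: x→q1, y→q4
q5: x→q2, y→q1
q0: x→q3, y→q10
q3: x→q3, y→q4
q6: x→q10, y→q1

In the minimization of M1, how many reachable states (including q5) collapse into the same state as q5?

First remove the unreachable states {q6}; 10 states remain.
P0 = {q2,q4,q5,q9,q10} | {q0,q1,q3,q7,q8}.
On input y, block {q2,q4,q5,q9,q10} splits into {q2,q5,q9,q10} and {q4}.
Split {q0,q1,q3,q7,q8} by δ(·,x) → {q0,q1,q3,q7} and {q8}.
Refine {q0,q1,q3,q7} on symbol x: members go to different blocks, giving {q0,q1,q3} and {q7}.
On input y, block {q2,q5,q9,q10} splits into {q2,q5,q9} and {q10}.
Split {q0,q1,q3} by δ(·,y) → {q1,q3} and {q0}.
Stable partition: {q2,q5,q9} | {q1,q3} | {q4} | {q8} | {q7} | {q10} | {q0} — 7 equivalence classes.
State q5 belongs to the block {q2,q5,q9}, which has 3 states.

3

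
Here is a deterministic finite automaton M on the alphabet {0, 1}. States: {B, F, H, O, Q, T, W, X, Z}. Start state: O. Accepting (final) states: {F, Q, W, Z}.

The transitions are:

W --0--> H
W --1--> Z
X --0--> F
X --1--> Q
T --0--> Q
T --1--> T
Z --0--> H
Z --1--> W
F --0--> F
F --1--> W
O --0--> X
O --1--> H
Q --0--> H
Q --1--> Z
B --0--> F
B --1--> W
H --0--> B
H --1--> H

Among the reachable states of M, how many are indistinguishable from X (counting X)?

2

Reachable states from the start: {B,F,H,O,Q,W,X,Z}. Unreachable: {T} — drop them.
P0 = {F,Q,W,Z} | {B,H,O,X}.
Split {F,Q,W,Z} by δ(·,0) → {Q,W,Z} and {F}.
Split {B,H,O,X} by δ(·,0) → {H,O} and {B,X}.
The partition is now stable with 4 blocks: {Q,W,Z} | {H,O} | {F} | {B,X}.
State X belongs to the block {B,X}, which has 2 states.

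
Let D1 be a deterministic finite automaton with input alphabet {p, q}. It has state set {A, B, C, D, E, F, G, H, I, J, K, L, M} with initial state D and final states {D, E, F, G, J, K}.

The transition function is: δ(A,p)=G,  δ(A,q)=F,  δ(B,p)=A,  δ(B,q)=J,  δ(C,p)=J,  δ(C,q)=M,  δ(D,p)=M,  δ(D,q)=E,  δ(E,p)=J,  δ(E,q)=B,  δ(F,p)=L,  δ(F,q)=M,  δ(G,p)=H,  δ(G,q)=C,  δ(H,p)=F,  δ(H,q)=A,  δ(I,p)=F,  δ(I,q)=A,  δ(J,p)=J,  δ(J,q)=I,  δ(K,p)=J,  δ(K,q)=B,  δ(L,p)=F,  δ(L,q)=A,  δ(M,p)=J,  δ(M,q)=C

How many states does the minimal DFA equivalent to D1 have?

States {K} cannot be reached from the start state, so discard them.
Initial partition by acceptance: {D,E,F,G,J} | {A,B,C,H,I,L,M}.
Refine {D,E,F,G,J} on symbol p: members go to different blocks, giving {D,F,G} and {E,J}.
On input q, block {D,F,G} splits into {F,G} and {D}.
Split {A,B,C,H,I,L,M} by δ(·,p) → {A,H,I,L} and {C,M} and {B}.
On input q, block {A,H,I,L} splits into {H,I,L} and {A}.
Refine {E,J} on symbol q: members go to different blocks, giving {E} and {J}.
No further refinement is possible. Final partition (8 blocks): {F,G} | {H,I,L} | {E} | {D} | {C,M} | {B} | {A} | {J}.

8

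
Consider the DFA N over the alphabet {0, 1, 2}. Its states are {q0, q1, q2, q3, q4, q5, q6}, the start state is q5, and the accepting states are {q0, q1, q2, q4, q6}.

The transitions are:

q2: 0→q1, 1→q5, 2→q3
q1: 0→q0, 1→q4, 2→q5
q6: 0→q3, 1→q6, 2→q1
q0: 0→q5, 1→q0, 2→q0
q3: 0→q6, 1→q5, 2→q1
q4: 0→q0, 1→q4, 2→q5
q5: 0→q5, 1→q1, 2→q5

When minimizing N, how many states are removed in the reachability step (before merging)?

3

Starting at q5 and following transitions, the reachable set is {q0, q1, q4, q5}. That leaves q2, q3, q6 unreachable — 3 in total.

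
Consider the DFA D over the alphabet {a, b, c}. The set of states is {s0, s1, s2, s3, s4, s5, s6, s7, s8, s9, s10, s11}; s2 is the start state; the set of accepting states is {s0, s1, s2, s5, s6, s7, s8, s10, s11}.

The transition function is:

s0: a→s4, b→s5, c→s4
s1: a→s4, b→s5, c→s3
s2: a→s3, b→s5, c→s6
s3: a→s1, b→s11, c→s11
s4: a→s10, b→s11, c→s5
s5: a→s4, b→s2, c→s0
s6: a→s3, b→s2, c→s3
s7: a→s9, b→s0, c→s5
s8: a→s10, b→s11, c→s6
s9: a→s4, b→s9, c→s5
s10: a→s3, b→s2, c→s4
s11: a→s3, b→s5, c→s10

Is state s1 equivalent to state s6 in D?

States {s7,s8,s9} cannot be reached from the start state, so discard them.
Start with accepting vs non-accepting: {s0,s1,s2,s5,s6,s10,s11} | {s3,s4}.
Refine {s0,s1,s2,s5,s6,s10,s11} on symbol c: members go to different blocks, giving {s0,s1,s6,s10} and {s2,s5,s11}.
Stable partition: {s0,s1,s6,s10} | {s3,s4} | {s2,s5,s11} — 3 equivalence classes.
s1 and s6 lie in the same block of the stable partition, so they are equivalent — no string distinguishes them.

Yes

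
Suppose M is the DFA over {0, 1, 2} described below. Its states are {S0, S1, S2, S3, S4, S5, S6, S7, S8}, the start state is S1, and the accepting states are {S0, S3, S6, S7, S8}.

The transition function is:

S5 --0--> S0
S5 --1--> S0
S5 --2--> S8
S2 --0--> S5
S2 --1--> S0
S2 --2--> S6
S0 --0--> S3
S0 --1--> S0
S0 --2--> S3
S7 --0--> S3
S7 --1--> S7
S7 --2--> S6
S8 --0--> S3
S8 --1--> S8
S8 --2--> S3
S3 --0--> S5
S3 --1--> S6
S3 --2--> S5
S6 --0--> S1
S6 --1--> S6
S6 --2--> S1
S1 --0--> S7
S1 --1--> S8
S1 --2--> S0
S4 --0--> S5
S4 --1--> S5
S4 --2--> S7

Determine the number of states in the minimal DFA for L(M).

First remove the unreachable states {S2,S4}; 7 states remain.
Initial partition by acceptance: {S0,S3,S6,S7,S8} | {S1,S5}.
Split {S0,S3,S6,S7,S8} by δ(·,0) → {S0,S7,S8} and {S3,S6}.
No further refinement is possible. Final partition (3 blocks): {S0,S7,S8} | {S1,S5} | {S3,S6}.

3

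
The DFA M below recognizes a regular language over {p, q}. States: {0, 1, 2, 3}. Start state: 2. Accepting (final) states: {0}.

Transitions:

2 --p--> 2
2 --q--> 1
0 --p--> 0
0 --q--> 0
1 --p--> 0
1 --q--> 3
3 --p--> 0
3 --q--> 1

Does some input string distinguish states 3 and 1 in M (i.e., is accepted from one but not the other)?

Every state is reachable, so we keep all 4.
Start with accepting vs non-accepting: {0} | {1,2,3}.
Split {1,2,3} by δ(·,p) → {1,3} and {2}.
No further refinement is possible. Final partition (3 blocks): {0} | {1,3} | {2}.
3 and 1 lie in the same block of the stable partition, so they are equivalent — no string distinguishes them.

No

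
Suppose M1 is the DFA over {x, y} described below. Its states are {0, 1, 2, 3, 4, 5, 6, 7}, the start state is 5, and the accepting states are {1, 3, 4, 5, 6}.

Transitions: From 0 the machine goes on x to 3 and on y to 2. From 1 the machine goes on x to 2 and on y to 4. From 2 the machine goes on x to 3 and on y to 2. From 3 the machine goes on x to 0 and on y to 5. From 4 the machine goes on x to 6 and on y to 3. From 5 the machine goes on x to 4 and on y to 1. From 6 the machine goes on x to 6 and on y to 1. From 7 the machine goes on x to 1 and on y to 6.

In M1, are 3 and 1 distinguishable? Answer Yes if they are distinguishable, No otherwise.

No

States {7} cannot be reached from the start state, so discard them.
P0 = {1,3,4,5,6} | {0,2}.
On input x, block {1,3,4,5,6} splits into {4,5,6} and {1,3}.
No further refinement is possible. Final partition (3 blocks): {4,5,6} | {0,2} | {1,3}.
3 and 1 lie in the same block of the stable partition, so they are equivalent — no string distinguishes them.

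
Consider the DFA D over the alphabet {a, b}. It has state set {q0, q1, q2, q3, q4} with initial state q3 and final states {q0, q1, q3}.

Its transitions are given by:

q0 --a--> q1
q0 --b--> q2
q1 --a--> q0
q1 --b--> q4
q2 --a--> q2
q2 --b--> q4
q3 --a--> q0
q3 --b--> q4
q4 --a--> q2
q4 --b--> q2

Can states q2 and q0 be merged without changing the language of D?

No

All states are reachable from the start state.
Start with accepting vs non-accepting: {q0,q1,q3} | {q2,q4}.
The partition is now stable with 2 blocks: {q0,q1,q3} | {q2,q4}.
q2 and q0 end up in different blocks, so they are distinguishable. For instance, the string 'ε' is accepted from only q0.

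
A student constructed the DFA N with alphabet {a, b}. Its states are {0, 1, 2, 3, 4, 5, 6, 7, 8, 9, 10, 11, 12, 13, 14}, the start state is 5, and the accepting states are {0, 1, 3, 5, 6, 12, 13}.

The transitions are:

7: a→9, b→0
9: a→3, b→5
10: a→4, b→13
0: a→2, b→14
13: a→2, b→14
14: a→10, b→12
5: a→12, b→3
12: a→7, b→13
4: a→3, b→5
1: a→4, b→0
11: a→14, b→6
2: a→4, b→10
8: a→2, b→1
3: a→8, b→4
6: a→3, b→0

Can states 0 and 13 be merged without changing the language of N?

Reachable states from the start: {0,1,2,3,4,5,7,8,9,10,12,13,14}. Unreachable: {6,11} — drop them.
P0 = {0,1,3,5,12,13} | {2,4,7,8,9,10,14}.
Split {0,1,3,5,12,13} by δ(·,a) → {0,1,3,12,13} and {5}.
Split {0,1,3,12,13} by δ(·,b) → {0,3,13} and {1,12}.
Refine {2,4,7,8,9,10,14} on symbol a: members go to different blocks, giving {2,7,8,10,14} and {4,9}.
Split {0,3,13} by δ(·,b) → {0,13} and {3}.
On input a, block {2,7,8,10,14} splits into {2,7,10} and {8,14}.
Split {2,7,10} by δ(·,b) → {7,10} and {2}.
Split {1,12} by δ(·,a) → {1} and {12}.
Refine {8,14} on symbol a: members go to different blocks, giving {8} and {14}.
The partition is now stable with 10 blocks: {0,13} | {7,10} | {5} | {1} | {4,9} | {3} | {8} | {2} | {12} | {14}.
0 and 13 lie in the same block of the stable partition, so they are equivalent — no string distinguishes them.

Yes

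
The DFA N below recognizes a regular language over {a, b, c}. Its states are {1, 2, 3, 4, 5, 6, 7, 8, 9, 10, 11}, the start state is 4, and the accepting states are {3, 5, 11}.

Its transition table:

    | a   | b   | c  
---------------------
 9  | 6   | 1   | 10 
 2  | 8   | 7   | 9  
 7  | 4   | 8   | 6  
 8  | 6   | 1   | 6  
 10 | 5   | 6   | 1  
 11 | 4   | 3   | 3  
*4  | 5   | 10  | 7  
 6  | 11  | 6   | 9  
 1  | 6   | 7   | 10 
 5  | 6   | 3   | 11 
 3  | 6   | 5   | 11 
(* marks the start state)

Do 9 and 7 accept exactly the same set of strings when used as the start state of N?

Reachable states from the start: {1,3,4,5,6,7,8,9,10,11}. Unreachable: {2} — drop them.
Initial partition by acceptance: {3,5,11} | {1,4,6,7,8,9,10}.
On input a, block {1,4,6,7,8,9,10} splits into {1,7,8,9} and {4,6,10}.
No further refinement is possible. Final partition (3 blocks): {3,5,11} | {1,7,8,9} | {4,6,10}.
9 and 7 lie in the same block of the stable partition, so they are equivalent — no string distinguishes them.

Yes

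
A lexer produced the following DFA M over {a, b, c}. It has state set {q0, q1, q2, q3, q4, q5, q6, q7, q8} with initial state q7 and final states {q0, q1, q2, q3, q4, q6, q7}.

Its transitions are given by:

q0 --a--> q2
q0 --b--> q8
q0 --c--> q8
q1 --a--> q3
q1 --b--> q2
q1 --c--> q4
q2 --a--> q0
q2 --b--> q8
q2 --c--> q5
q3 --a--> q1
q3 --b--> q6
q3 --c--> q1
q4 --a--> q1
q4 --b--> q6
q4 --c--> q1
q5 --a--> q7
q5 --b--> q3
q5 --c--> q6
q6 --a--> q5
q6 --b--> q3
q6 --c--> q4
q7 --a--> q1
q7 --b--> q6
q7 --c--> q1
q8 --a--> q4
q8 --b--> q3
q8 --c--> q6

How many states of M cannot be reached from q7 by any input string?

Exploring from q7, all states are eventually visited, so none are unreachable.

0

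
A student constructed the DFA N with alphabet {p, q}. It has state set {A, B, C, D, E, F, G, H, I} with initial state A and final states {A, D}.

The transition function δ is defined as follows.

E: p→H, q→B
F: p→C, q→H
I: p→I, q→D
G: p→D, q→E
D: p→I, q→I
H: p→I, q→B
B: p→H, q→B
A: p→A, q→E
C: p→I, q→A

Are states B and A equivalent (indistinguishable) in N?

States {C,F,G} cannot be reached from the start state, so discard them.
Start with accepting vs non-accepting: {A,D} | {B,E,H,I}.
On input p, block {A,D} splits into {A} and {D}.
Split {B,E,H,I} by δ(·,q) → {B,E,H} and {I}.
Split {B,E,H} by δ(·,p) → {B,E} and {H}.
No further refinement is possible. Final partition (5 blocks): {A} | {B,E} | {D} | {I} | {H}.
B and A end up in different blocks, so they are distinguishable. For instance, the string 'ε' is accepted from only A.

No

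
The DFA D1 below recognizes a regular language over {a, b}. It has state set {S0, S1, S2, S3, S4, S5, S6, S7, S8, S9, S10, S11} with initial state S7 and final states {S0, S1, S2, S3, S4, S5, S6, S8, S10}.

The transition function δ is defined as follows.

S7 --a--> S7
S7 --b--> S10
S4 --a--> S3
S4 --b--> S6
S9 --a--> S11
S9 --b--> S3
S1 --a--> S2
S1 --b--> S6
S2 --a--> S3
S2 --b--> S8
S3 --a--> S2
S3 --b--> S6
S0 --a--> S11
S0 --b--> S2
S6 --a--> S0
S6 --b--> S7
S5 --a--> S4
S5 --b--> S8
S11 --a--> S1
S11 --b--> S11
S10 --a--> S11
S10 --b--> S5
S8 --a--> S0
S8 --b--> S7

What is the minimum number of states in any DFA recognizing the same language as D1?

First remove the unreachable states {S9}; 11 states remain.
Start with accepting vs non-accepting: {S0,S1,S2,S3,S4,S5,S6,S8,S10} | {S7,S11}.
Refine {S0,S1,S2,S3,S4,S5,S6,S8,S10} on symbol a: members go to different blocks, giving {S1,S2,S3,S4,S5,S6,S8} and {S0,S10}.
Refine {S1,S2,S3,S4,S5,S6,S8} on symbol a: members go to different blocks, giving {S1,S2,S3,S4,S5} and {S6,S8}.
On input a, block {S7,S11} splits into {S7} and {S11}.
Stable partition: {S1,S2,S3,S4,S5} | {S7} | {S0,S10} | {S6,S8} | {S11} — 5 equivalence classes.

5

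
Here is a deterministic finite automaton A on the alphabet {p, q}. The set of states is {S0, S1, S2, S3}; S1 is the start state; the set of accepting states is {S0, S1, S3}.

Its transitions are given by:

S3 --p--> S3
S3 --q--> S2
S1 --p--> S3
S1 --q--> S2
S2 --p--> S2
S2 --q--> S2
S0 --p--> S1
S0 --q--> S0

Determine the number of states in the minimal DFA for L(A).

2

First remove the unreachable states {S0}; 3 states remain.
Start with accepting vs non-accepting: {S1,S3} | {S2}.
The partition is now stable with 2 blocks: {S1,S3} | {S2}.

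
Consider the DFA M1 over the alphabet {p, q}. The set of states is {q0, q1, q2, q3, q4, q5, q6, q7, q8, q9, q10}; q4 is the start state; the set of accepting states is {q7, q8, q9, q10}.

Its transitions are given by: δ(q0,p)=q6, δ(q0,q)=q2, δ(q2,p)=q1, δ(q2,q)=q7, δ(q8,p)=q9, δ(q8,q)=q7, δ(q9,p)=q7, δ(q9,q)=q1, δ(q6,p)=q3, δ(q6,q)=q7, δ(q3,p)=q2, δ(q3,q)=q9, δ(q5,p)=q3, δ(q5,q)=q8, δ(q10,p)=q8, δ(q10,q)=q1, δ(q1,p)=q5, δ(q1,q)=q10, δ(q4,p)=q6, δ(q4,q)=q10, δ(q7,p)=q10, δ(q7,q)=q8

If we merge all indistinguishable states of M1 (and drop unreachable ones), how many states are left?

First remove the unreachable states {q0}; 10 states remain.
Start with accepting vs non-accepting: {q7,q8,q9,q10} | {q1,q2,q3,q4,q5,q6}.
Refine {q7,q8,q9,q10} on symbol q: members go to different blocks, giving {q7,q8} and {q9,q10}.
On input q, block {q1,q2,q3,q4,q5,q6} splits into {q1,q3,q4} and {q2,q5,q6}.
The partition is now stable with 4 blocks: {q7,q8} | {q1,q3,q4} | {q9,q10} | {q2,q5,q6}.

4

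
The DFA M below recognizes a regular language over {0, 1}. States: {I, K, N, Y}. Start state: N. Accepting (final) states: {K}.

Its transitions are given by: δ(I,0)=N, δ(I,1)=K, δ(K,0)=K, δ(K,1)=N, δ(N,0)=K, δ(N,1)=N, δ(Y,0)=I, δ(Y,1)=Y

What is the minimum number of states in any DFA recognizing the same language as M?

Reachable states from the start: {K,N}. Unreachable: {I,Y} — drop them.
P0 = {K} | {N}.
The partition is now stable with 2 blocks: {K} | {N}.

2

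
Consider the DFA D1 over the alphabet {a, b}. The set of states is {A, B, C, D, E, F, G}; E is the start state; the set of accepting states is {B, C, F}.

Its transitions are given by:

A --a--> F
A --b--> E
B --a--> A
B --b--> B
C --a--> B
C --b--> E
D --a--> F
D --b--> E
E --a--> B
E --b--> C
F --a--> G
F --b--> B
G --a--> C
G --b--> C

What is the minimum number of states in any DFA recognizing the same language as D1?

6

First remove the unreachable states {D}; 6 states remain.
Start with accepting vs non-accepting: {B,C,F} | {A,E,G}.
Split {B,C,F} by δ(·,a) → {B,F} and {C}.
On input a, block {A,E,G} splits into {A,E} and {G}.
On input a, block {B,F} splits into {B} and {F}.
Split {A,E} by δ(·,a) → {A} and {E}.
Stable partition: {B} | {A} | {C} | {G} | {F} | {E} — 6 equivalence classes.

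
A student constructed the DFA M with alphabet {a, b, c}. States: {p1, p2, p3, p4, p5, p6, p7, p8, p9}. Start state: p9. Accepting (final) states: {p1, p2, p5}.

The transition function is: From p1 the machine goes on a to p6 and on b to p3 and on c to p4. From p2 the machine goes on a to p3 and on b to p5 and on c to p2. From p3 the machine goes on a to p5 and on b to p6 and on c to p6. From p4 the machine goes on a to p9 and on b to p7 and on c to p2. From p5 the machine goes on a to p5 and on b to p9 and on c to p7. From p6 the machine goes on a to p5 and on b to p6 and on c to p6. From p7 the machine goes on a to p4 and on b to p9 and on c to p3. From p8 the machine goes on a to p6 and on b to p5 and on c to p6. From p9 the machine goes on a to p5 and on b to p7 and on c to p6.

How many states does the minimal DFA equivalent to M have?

Reachable states from the start: {p2,p3,p4,p5,p6,p7,p9}. Unreachable: {p1,p8} — drop them.
Initial partition by acceptance: {p2,p5} | {p3,p4,p6,p7,p9}.
Split {p2,p5} by δ(·,a) → {p2} and {p5}.
On input a, block {p3,p4,p6,p7,p9} splits into {p3,p6,p9} and {p4,p7}.
On input b, block {p3,p6,p9} splits into {p3,p6} and {p9}.
Refine {p4,p7} on symbol a: members go to different blocks, giving {p4} and {p7}.
No further refinement is possible. Final partition (6 blocks): {p2} | {p3,p6} | {p5} | {p4} | {p9} | {p7}.

6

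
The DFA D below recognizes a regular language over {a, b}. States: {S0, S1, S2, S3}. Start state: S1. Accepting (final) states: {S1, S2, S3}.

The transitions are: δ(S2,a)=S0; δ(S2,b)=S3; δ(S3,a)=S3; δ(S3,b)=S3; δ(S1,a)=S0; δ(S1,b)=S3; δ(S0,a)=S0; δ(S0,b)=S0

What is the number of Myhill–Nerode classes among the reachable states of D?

3

States {S2} cannot be reached from the start state, so discard them.
Start with accepting vs non-accepting: {S1,S3} | {S0}.
Refine {S1,S3} on symbol a: members go to different blocks, giving {S1} and {S3}.
Stable partition: {S1} | {S0} | {S3} — 3 equivalence classes.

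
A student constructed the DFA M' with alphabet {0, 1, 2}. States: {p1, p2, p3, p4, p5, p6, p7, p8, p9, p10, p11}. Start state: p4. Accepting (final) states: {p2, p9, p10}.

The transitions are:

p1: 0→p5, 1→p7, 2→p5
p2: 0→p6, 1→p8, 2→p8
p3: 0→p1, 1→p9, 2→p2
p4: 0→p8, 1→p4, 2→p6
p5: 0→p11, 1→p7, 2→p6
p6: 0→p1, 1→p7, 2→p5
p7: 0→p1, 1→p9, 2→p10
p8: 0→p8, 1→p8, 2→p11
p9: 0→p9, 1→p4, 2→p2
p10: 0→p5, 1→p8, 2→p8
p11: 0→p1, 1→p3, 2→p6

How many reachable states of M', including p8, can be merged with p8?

Initial partition by acceptance: {p2,p9,p10} | {p1,p3,p4,p5,p6,p7,p8,p11}.
On input 0, block {p2,p9,p10} splits into {p2,p10} and {p9}.
Refine {p1,p3,p4,p5,p6,p7,p8,p11} on symbol 1: members go to different blocks, giving {p1,p4,p5,p6,p8,p11} and {p3,p7}.
Refine {p1,p4,p5,p6,p8,p11} on symbol 1: members go to different blocks, giving {p1,p5,p6,p11} and {p4,p8}.
Stable partition: {p2,p10} | {p1,p5,p6,p11} | {p9} | {p3,p7} | {p4,p8} — 5 equivalence classes.
State p8 belongs to the block {p4,p8}, which has 2 states.

2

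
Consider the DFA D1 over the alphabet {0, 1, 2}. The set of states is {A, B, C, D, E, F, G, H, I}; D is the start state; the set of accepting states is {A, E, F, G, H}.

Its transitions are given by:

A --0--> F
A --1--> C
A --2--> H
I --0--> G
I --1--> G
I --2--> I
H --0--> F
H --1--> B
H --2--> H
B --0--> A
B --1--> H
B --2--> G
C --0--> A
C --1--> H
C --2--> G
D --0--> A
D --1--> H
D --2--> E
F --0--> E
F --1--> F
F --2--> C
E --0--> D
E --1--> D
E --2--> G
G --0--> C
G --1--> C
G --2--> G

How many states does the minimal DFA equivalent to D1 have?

First remove the unreachable states {I}; 8 states remain.
P0 = {A,E,F,G,H} | {B,C,D}.
On input 0, block {A,E,F,G,H} splits into {A,F,H} and {E,G}.
Refine {A,F,H} on symbol 0: members go to different blocks, giving {A,H} and {F}.
The partition is now stable with 4 blocks: {A,H} | {B,C,D} | {E,G} | {F}.

4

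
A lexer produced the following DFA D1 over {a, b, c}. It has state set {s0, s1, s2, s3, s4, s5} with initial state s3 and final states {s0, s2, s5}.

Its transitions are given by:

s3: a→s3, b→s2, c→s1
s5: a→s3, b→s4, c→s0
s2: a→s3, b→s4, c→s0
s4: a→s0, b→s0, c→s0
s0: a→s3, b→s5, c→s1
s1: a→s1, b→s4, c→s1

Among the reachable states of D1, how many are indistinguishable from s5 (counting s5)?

2

Initial partition by acceptance: {s0,s2,s5} | {s1,s3,s4}.
On input b, block {s0,s2,s5} splits into {s2,s5} and {s0}.
Split {s1,s3,s4} by δ(·,a) → {s1,s3} and {s4}.
Split {s1,s3} by δ(·,b) → {s1} and {s3}.
No further refinement is possible. Final partition (5 blocks): {s2,s5} | {s1} | {s0} | {s4} | {s3}.
State s5 belongs to the block {s2,s5}, which has 2 states.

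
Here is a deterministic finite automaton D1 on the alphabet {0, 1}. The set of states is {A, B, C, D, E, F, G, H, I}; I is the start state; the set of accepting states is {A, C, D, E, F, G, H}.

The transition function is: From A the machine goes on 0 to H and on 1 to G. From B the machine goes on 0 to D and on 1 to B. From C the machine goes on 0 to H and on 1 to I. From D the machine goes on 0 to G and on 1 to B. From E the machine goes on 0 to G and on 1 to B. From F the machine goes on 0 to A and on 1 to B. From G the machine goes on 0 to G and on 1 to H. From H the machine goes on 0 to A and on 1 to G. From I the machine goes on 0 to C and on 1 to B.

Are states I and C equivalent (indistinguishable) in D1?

States {E,F} cannot be reached from the start state, so discard them.
Start with accepting vs non-accepting: {A,C,D,G,H} | {B,I}.
Refine {A,C,D,G,H} on symbol 1: members go to different blocks, giving {A,G,H} and {C,D}.
No further refinement is possible. Final partition (3 blocks): {A,G,H} | {B,I} | {C,D}.
I and C end up in different blocks, so they are distinguishable. For instance, the string 'ε' is accepted from only C.

No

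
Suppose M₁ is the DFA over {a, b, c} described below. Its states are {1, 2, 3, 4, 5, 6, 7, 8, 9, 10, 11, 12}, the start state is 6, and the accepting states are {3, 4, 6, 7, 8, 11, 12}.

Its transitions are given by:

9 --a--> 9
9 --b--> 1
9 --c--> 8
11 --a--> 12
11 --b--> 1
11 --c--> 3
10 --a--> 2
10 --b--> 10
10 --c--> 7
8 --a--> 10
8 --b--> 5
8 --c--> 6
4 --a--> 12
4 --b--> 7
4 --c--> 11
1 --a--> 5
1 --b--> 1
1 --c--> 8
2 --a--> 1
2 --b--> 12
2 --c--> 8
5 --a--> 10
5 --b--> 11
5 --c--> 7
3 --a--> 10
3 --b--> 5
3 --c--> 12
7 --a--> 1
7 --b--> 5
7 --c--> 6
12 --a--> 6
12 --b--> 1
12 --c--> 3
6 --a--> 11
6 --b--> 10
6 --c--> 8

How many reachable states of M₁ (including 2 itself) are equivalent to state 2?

2

First remove the unreachable states {4,9}; 10 states remain.
Start with accepting vs non-accepting: {3,6,7,8,11,12} | {1,2,5,10}.
Refine {3,6,7,8,11,12} on symbol a: members go to different blocks, giving {3,7,8} and {6,11,12}.
On input b, block {1,2,5,10} splits into {1,10} and {2,5}.
No further refinement is possible. Final partition (4 blocks): {3,7,8} | {1,10} | {6,11,12} | {2,5}.
The equivalence class containing 2 is {2,5}, of size 2.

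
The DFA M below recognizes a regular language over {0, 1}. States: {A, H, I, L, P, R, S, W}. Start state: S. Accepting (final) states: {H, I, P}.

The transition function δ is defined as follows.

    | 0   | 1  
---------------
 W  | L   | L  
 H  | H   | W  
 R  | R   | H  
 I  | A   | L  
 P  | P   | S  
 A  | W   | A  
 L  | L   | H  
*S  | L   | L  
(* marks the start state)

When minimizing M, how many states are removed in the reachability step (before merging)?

BFS from S reaches {H, L, S, W}; the 4 state(s) A, I, P, R are never visited.

4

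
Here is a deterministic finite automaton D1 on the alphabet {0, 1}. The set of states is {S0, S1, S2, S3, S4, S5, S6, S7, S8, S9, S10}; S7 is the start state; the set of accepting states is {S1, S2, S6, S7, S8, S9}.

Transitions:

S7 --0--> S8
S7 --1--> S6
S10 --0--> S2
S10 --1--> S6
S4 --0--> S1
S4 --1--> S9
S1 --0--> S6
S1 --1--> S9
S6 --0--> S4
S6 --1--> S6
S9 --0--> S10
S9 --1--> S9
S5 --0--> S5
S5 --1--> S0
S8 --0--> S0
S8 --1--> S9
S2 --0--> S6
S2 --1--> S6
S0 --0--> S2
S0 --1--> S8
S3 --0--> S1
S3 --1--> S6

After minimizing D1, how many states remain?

3

States {S3,S5} cannot be reached from the start state, so discard them.
Initial partition by acceptance: {S1,S2,S6,S7,S8,S9} | {S0,S4,S10}.
Refine {S1,S2,S6,S7,S8,S9} on symbol 0: members go to different blocks, giving {S1,S2,S7} and {S6,S8,S9}.
No further refinement is possible. Final partition (3 blocks): {S1,S2,S7} | {S0,S4,S10} | {S6,S8,S9}.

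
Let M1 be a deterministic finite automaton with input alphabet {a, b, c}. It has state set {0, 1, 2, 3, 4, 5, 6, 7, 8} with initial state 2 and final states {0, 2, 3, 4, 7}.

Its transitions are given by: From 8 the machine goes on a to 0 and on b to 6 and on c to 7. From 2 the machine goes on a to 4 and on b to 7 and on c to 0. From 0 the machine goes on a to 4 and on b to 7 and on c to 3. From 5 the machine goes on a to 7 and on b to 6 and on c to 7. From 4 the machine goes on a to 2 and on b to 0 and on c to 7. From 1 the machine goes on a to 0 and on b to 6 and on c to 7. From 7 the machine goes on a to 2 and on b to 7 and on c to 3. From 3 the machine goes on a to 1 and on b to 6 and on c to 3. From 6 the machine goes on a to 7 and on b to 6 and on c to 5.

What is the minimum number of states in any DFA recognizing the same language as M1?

First remove the unreachable states {8}; 8 states remain.
Initial partition by acceptance: {0,2,3,4,7} | {1,5,6}.
Refine {0,2,3,4,7} on symbol a: members go to different blocks, giving {0,2,4,7} and {3}.
On input c, block {0,2,4,7} splits into {0,7} and {2,4}.
Split {1,5,6} by δ(·,c) → {1,5} and {6}.
Stable partition: {0,7} | {1,5} | {3} | {2,4} | {6} — 5 equivalence classes.

5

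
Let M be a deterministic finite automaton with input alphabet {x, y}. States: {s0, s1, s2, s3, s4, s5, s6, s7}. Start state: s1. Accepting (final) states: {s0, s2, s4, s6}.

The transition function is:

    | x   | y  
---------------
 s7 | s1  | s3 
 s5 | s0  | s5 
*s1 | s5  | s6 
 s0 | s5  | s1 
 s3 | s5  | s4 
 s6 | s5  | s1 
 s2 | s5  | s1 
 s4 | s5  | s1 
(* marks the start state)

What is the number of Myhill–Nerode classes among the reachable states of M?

3

States {s2,s3,s4,s7} cannot be reached from the start state, so discard them.
P0 = {s0,s6} | {s1,s5}.
Split {s1,s5} by δ(·,x) → {s1} and {s5}.
Stable partition: {s0,s6} | {s1} | {s5} — 3 equivalence classes.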